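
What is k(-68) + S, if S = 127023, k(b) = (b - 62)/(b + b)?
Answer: 8637629/68 ≈ 1.2702e+5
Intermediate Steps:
k(b) = (-62 + b)/(2*b) (k(b) = (-62 + b)/((2*b)) = (-62 + b)*(1/(2*b)) = (-62 + b)/(2*b))
k(-68) + S = (½)*(-62 - 68)/(-68) + 127023 = (½)*(-1/68)*(-130) + 127023 = 65/68 + 127023 = 8637629/68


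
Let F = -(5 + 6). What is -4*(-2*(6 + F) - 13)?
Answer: 12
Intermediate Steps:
F = -11 (F = -1*11 = -11)
-4*(-2*(6 + F) - 13) = -4*(-2*(6 - 11) - 13) = -4*(-2*(-5) - 13) = -4*(10 - 13) = -4*(-3) = 12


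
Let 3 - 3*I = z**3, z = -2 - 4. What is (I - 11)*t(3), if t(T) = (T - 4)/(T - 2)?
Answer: -62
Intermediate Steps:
z = -6
t(T) = (-4 + T)/(-2 + T)
I = 73 (I = 1 - 1/3*(-6)**3 = 1 - 1/3*(-216) = 1 + 72 = 73)
(I - 11)*t(3) = (73 - 11)*((-4 + 3)/(-2 + 3)) = 62*(-1/1) = 62*(1*(-1)) = 62*(-1) = -62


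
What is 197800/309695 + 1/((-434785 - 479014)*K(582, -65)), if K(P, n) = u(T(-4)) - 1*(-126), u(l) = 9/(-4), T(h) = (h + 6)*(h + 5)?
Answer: 778008457828/1218126049965 ≈ 0.63869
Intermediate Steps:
T(h) = (5 + h)*(6 + h) (T(h) = (6 + h)*(5 + h) = (5 + h)*(6 + h))
u(l) = -9/4 (u(l) = 9*(-1/4) = -9/4)
K(P, n) = 495/4 (K(P, n) = -9/4 - 1*(-126) = -9/4 + 126 = 495/4)
197800/309695 + 1/((-434785 - 479014)*K(582, -65)) = 197800/309695 + 1/((-434785 - 479014)*(495/4)) = 197800*(1/309695) + (4/495)/(-913799) = 1720/2693 - 1/913799*4/495 = 1720/2693 - 4/452330505 = 778008457828/1218126049965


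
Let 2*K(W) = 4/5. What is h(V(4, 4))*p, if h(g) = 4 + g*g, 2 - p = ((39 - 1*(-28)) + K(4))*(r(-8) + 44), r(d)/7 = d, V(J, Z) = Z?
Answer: 16216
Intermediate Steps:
r(d) = 7*d
K(W) = 2/5 (K(W) = (4/5)/2 = (4*(1/5))/2 = (1/2)*(4/5) = 2/5)
p = 4054/5 (p = 2 - ((39 - 1*(-28)) + 2/5)*(7*(-8) + 44) = 2 - ((39 + 28) + 2/5)*(-56 + 44) = 2 - (67 + 2/5)*(-12) = 2 - 337*(-12)/5 = 2 - 1*(-4044/5) = 2 + 4044/5 = 4054/5 ≈ 810.80)
h(g) = 4 + g**2
h(V(4, 4))*p = (4 + 4**2)*(4054/5) = (4 + 16)*(4054/5) = 20*(4054/5) = 16216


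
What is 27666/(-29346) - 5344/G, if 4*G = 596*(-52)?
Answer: -2397131/9473867 ≈ -0.25303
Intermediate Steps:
G = -7748 (G = (596*(-52))/4 = (1/4)*(-30992) = -7748)
27666/(-29346) - 5344/G = 27666/(-29346) - 5344/(-7748) = 27666*(-1/29346) - 5344*(-1/7748) = -4611/4891 + 1336/1937 = -2397131/9473867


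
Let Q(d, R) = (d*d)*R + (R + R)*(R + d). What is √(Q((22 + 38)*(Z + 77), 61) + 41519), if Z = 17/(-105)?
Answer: √63560360401/7 ≈ 36016.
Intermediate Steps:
Z = -17/105 (Z = 17*(-1/105) = -17/105 ≈ -0.16190)
Q(d, R) = R*d² + 2*R*(R + d) (Q(d, R) = d²*R + (2*R)*(R + d) = R*d² + 2*R*(R + d))
√(Q((22 + 38)*(Z + 77), 61) + 41519) = √(61*(((22 + 38)*(-17/105 + 77))² + 2*61 + 2*((22 + 38)*(-17/105 + 77))) + 41519) = √(61*((60*(8068/105))² + 122 + 2*(60*(8068/105))) + 41519) = √(61*((32272/7)² + 122 + 2*(32272/7)) + 41519) = √(61*(1041481984/49 + 122 + 64544/7) + 41519) = √(61*(1041939770/49) + 41519) = √(63558325970/49 + 41519) = √(63560360401/49) = √63560360401/7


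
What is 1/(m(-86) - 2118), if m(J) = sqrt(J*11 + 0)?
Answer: -1059/2243435 - I*sqrt(946)/4486870 ≈ -0.00047204 - 6.8549e-6*I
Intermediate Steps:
m(J) = sqrt(11)*sqrt(J) (m(J) = sqrt(11*J + 0) = sqrt(11*J) = sqrt(11)*sqrt(J))
1/(m(-86) - 2118) = 1/(sqrt(11)*sqrt(-86) - 2118) = 1/(sqrt(11)*(I*sqrt(86)) - 2118) = 1/(I*sqrt(946) - 2118) = 1/(-2118 + I*sqrt(946))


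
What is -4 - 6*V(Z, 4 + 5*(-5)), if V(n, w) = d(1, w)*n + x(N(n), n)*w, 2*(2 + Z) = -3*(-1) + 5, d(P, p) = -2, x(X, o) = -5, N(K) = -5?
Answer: -610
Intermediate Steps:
Z = 2 (Z = -2 + (-3*(-1) + 5)/2 = -2 + (3 + 5)/2 = -2 + (1/2)*8 = -2 + 4 = 2)
V(n, w) = -5*w - 2*n (V(n, w) = -2*n - 5*w = -5*w - 2*n)
-4 - 6*V(Z, 4 + 5*(-5)) = -4 - 6*(-5*(4 + 5*(-5)) - 2*2) = -4 - 6*(-5*(4 - 25) - 4) = -4 - 6*(-5*(-21) - 4) = -4 - 6*(105 - 4) = -4 - 6*101 = -4 - 606 = -610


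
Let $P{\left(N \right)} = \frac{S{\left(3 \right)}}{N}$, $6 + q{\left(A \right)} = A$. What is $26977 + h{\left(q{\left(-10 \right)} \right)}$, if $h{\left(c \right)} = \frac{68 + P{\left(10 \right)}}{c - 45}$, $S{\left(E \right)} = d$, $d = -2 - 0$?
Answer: $\frac{8227646}{305} \approx 26976.0$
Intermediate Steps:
$q{\left(A \right)} = -6 + A$
$d = -2$ ($d = -2 + 0 = -2$)
$S{\left(E \right)} = -2$
$P{\left(N \right)} = - \frac{2}{N}$
$h{\left(c \right)} = \frac{339}{5 \left(-45 + c\right)}$ ($h{\left(c \right)} = \frac{68 - \frac{2}{10}}{c - 45} = \frac{68 - \frac{1}{5}}{-45 + c} = \frac{339}{5 \left(-45 + c\right)}$)
$26977 + h{\left(q{\left(-10 \right)} \right)} = 26977 + \frac{339}{5 \left(-45 - 16\right)} = 26977 + \frac{339}{5 \left(-61\right)} = 26977 + \frac{339}{5} \left(- \frac{1}{61}\right) = 26977 - \frac{339}{305} = \frac{8227646}{305}$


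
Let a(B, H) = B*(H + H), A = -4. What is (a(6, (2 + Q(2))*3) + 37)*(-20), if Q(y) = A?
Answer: 700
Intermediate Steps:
Q(y) = -4
a(B, H) = 2*B*H (a(B, H) = B*(2*H) = 2*B*H)
(a(6, (2 + Q(2))*3) + 37)*(-20) = (2*6*((2 - 4)*3) + 37)*(-20) = (2*6*(-2*3) + 37)*(-20) = (2*6*(-6) + 37)*(-20) = (-72 + 37)*(-20) = -35*(-20) = 700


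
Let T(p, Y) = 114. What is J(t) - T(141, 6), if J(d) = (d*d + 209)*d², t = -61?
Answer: 14623416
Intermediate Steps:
J(d) = d²*(209 + d²) (J(d) = (d² + 209)*d² = (209 + d²)*d² = d²*(209 + d²))
J(t) - T(141, 6) = (-61)²*(209 + (-61)²) - 1*114 = 3721*(209 + 3721) - 114 = 3721*3930 - 114 = 14623530 - 114 = 14623416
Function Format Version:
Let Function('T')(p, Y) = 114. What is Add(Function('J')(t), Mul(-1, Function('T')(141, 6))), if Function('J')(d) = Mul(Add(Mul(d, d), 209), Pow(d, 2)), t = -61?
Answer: 14623416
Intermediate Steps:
Function('J')(d) = Mul(Pow(d, 2), Add(209, Pow(d, 2))) (Function('J')(d) = Mul(Add(Pow(d, 2), 209), Pow(d, 2)) = Mul(Add(209, Pow(d, 2)), Pow(d, 2)) = Mul(Pow(d, 2), Add(209, Pow(d, 2))))
Add(Function('J')(t), Mul(-1, Function('T')(141, 6))) = Add(Mul(Pow(-61, 2), Add(209, Pow(-61, 2))), Mul(-1, 114)) = Add(Mul(3721, Add(209, 3721)), -114) = Add(Mul(3721, 3930), -114) = Add(14623530, -114) = 14623416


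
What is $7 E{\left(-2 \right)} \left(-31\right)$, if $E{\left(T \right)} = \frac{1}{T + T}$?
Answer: $\frac{217}{4} \approx 54.25$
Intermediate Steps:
$E{\left(T \right)} = \frac{1}{2 T}$
$7 E{\left(-2 \right)} \left(-31\right) = 7 \frac{1}{2 \left(-2\right)} \left(-31\right) = 7 \cdot \frac{1}{2} \left(- \frac{1}{2}\right) \left(-31\right) = 7 \left(- \frac{1}{4}\right) \left(-31\right) = \left(- \frac{7}{4}\right) \left(-31\right) = \frac{217}{4}$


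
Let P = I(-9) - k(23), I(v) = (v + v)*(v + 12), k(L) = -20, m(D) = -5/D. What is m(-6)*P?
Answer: -85/3 ≈ -28.333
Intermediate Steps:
I(v) = 2*v*(12 + v) (I(v) = (2*v)*(12 + v) = 2*v*(12 + v))
P = -34 (P = 2*(-9)*(12 - 9) - 1*(-20) = 2*(-9)*3 + 20 = -54 + 20 = -34)
m(-6)*P = -5/(-6)*(-34) = -5*(-⅙)*(-34) = (⅚)*(-34) = -85/3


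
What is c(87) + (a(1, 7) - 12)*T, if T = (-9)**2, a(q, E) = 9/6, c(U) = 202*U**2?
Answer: 3056175/2 ≈ 1.5281e+6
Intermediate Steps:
a(q, E) = 3/2 (a(q, E) = 9*(1/6) = 3/2)
T = 81
c(87) + (a(1, 7) - 12)*T = 202*87**2 + (3/2 - 12)*81 = 202*7569 - 21/2*81 = 1528938 - 1701/2 = 3056175/2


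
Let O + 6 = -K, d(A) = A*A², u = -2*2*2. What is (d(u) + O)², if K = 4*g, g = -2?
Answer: 260100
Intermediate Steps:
K = -8 (K = 4*(-2) = -8)
u = -8 (u = -4*2 = -8)
d(A) = A³
O = 2 (O = -6 - 1*(-8) = -6 + 8 = 2)
(d(u) + O)² = ((-8)³ + 2)² = (-512 + 2)² = (-510)² = 260100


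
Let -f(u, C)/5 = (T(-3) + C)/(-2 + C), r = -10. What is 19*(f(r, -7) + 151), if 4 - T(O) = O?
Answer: 2869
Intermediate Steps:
T(O) = 4 - O
f(u, C) = -5*(7 + C)/(-2 + C) (f(u, C) = -5*((4 - 1*(-3)) + C)/(-2 + C) = -5*((4 + 3) + C)/(-2 + C) = -5*(7 + C)/(-2 + C))
19*(f(r, -7) + 151) = 19*(5*(-7 - 1*(-7))/(-2 - 7) + 151) = 19*(5*(-7 + 7)/(-9) + 151) = 19*(5*(-⅑)*0 + 151) = 19*(0 + 151) = 19*151 = 2869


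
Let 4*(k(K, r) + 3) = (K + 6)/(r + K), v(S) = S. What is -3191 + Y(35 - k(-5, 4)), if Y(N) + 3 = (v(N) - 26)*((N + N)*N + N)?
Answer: 1059827/32 ≈ 33120.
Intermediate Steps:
k(K, r) = -3 + (6 + K)/(4*(K + r)) (k(K, r) = -3 + ((K + 6)/(r + K))/4 = -3 + ((6 + K)/(K + r))/4 = -3 + (6 + K)/(4*(K + r)))
Y(N) = -3 + (-26 + N)*(N + 2*N²) (Y(N) = -3 + (N - 26)*((N + N)*N + N) = -3 + (-26 + N)*((2*N)*N + N) = -3 + (-26 + N)*(2*N² + N) = -3 + (-26 + N)*(N + 2*N²))
-3191 + Y(35 - k(-5, 4)) = -3191 + (-3 - 51*(35 - (6 - 12*4 - 11*(-5))/(4*(-5 + 4)))² - 26*(35 - (6 - 12*4 - 11*(-5))/(4*(-5 + 4))) + 2*(35 - (6 - 12*4 - 11*(-5))/(4*(-5 + 4)))³) = -3191 + (-3 - 51*(35 - (6 - 48 + 55)/(4*(-1)))² - 26*(35 - (6 - 48 + 55)/(4*(-1))) + 2*(35 - (6 - 48 + 55)/(4*(-1)))³) = -3191 + (-3 - 51*(35 - (-1)*13/4)² - 26*(35 - (-1)*13/4) + 2*(35 - (-1)*13/4)³) = -3191 + (-3 - 51*(35 - 1*(-13/4))² - 26*(35 - 1*(-13/4)) + 2*(35 - 1*(-13/4))³) = -3191 + (-3 - 51*(35 + 13/4)² - 26*(35 + 13/4) + 2*(35 + 13/4)³) = -3191 + (-3 - 51*(153/4)² - 26*153/4 + 2*(153/4)³) = -3191 + (-3 - 51*23409/16 - 1989/2 + 2*(3581577/64)) = -3191 + (-3 - 1193859/16 - 1989/2 + 3581577/32) = -3191 + 1161939/32 = 1059827/32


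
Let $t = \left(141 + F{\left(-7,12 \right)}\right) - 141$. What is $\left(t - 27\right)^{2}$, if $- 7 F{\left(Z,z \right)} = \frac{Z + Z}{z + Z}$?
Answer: $\frac{17689}{25} \approx 707.56$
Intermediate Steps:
$F{\left(Z,z \right)} = - \frac{2 Z}{7 \left(Z + z\right)}$ ($F{\left(Z,z \right)} = - \frac{\left(Z + Z\right) \frac{1}{z + Z}}{7} = - \frac{2 Z \frac{1}{Z + z}}{7} = - \frac{2 Z}{7 \left(Z + z\right)}$)
$t = \frac{2}{5}$ ($t = \left(141 - - \frac{14}{7 \left(-7\right) + 7 \cdot 12}\right) - 141 = \left(141 - - \frac{14}{-49 + 84}\right) - 141 = \left(141 - - \frac{14}{35}\right) - 141 = \left(141 - \left(-14\right) \frac{1}{35}\right) - 141 = \left(141 + \frac{2}{5}\right) - 141 = \frac{707}{5} - 141 = \frac{2}{5} \approx 0.4$)
$\left(t - 27\right)^{2} = \left(\frac{2}{5} - 27\right)^{2} = \left(- \frac{133}{5}\right)^{2} = \frac{17689}{25}$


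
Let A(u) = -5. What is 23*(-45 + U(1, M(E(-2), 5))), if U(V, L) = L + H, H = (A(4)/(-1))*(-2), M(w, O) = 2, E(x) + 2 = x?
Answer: -1219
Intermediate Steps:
E(x) = -2 + x
H = -10 (H = (-5/(-1))*(-2) = -1*(-5)*(-2) = 5*(-2) = -10)
U(V, L) = -10 + L (U(V, L) = L - 10 = -10 + L)
23*(-45 + U(1, M(E(-2), 5))) = 23*(-45 + (-10 + 2)) = 23*(-45 - 8) = 23*(-53) = -1219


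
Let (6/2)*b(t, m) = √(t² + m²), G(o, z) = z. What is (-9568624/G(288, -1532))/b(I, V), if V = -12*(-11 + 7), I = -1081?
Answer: 7176468*√1170865/448441295 ≈ 17.316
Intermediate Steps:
V = 48 (V = -12*(-4) = 48)
b(t, m) = √(m² + t²)/3 (b(t, m) = √(t² + m²)/3 = √(m² + t²)/3)
(-9568624/G(288, -1532))/b(I, V) = (-9568624/(-1532))/((√(48² + (-1081)²)/3)) = (-9568624*(-1/1532))/((√(2304 + 1168561)/3)) = 2392156/(383*((√1170865/3))) = 2392156*(3*√1170865/1170865)/383 = 7176468*√1170865/448441295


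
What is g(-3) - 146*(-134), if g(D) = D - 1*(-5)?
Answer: 19566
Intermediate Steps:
g(D) = 5 + D (g(D) = D + 5 = 5 + D)
g(-3) - 146*(-134) = (5 - 3) - 146*(-134) = 2 + 19564 = 19566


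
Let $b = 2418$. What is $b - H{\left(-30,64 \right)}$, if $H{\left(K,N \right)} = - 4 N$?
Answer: $2674$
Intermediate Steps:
$b - H{\left(-30,64 \right)} = 2418 - \left(-4\right) 64 = 2418 - -256 = 2418 + 256 = 2674$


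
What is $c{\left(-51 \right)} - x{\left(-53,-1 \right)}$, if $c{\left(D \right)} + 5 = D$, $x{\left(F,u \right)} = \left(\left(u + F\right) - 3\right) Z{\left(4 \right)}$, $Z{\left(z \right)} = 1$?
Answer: $1$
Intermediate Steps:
$x{\left(F,u \right)} = -3 + F + u$ ($x{\left(F,u \right)} = \left(\left(u + F\right) - 3\right) 1 = \left(\left(F + u\right) - 3\right) 1 = \left(-3 + F + u\right) 1 = -3 + F + u$)
$c{\left(D \right)} = -5 + D$
$c{\left(-51 \right)} - x{\left(-53,-1 \right)} = \left(-5 - 51\right) - \left(-3 - 53 - 1\right) = -56 - -57 = -56 + 57 = 1$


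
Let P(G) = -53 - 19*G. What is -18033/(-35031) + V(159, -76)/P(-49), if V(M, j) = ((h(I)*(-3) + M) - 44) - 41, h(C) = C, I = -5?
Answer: 6316911/10252406 ≈ 0.61614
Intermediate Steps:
P(G) = -53 - 19*G
V(M, j) = -70 + M (V(M, j) = ((-5*(-3) + M) - 44) - 41 = ((15 + M) - 44) - 41 = (-29 + M) - 41 = -70 + M)
-18033/(-35031) + V(159, -76)/P(-49) = -18033/(-35031) + (-70 + 159)/(-53 - 19*(-49)) = -18033*(-1/35031) + 89/(-53 + 931) = 6011/11677 + 89/878 = 6316911/10252406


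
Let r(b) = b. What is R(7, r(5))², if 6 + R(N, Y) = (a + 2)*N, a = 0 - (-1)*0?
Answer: 64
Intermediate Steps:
a = 0 (a = 0 - 1*0 = 0 + 0 = 0)
R(N, Y) = -6 + 2*N (R(N, Y) = -6 + (0 + 2)*N = -6 + 2*N)
R(7, r(5))² = (-6 + 2*7)² = (-6 + 14)² = 8² = 64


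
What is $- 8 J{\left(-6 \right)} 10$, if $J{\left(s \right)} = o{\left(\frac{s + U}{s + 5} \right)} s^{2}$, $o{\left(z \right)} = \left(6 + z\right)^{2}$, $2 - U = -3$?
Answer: $-141120$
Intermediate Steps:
$U = 5$ ($U = 2 - -3 = 2 + 3 = 5$)
$J{\left(s \right)} = 49 s^{2}$ ($J{\left(s \right)} = \left(6 + \frac{s + 5}{s + 5}\right)^{2} s^{2} = \left(6 + \frac{5 + s}{5 + s}\right)^{2} s^{2} = \left(6 + 1\right)^{2} s^{2} = 7^{2} s^{2} = 49 s^{2}$)
$- 8 J{\left(-6 \right)} 10 = - 8 \cdot 49 \left(-6\right)^{2} \cdot 10 = - 8 \cdot 49 \cdot 36 \cdot 10 = \left(-8\right) 1764 \cdot 10 = \left(-14112\right) 10 = -141120$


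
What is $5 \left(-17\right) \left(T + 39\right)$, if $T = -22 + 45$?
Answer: $-5270$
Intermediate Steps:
$T = 23$
$5 \left(-17\right) \left(T + 39\right) = 5 \left(-17\right) \left(23 + 39\right) = \left(-85\right) 62 = -5270$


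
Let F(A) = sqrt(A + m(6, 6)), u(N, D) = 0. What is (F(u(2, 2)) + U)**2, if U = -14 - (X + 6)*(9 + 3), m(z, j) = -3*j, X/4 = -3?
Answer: 3346 + 348*I*sqrt(2) ≈ 3346.0 + 492.15*I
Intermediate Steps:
X = -12 (X = 4*(-3) = -12)
F(A) = sqrt(-18 + A) (F(A) = sqrt(A - 3*6) = sqrt(A - 18) = sqrt(-18 + A))
U = 58 (U = -14 - (-12 + 6)*(9 + 3) = -14 - (-6)*12 = -14 - 1*(-72) = -14 + 72 = 58)
(F(u(2, 2)) + U)**2 = (sqrt(-18 + 0) + 58)**2 = (sqrt(-18) + 58)**2 = (3*I*sqrt(2) + 58)**2 = (58 + 3*I*sqrt(2))**2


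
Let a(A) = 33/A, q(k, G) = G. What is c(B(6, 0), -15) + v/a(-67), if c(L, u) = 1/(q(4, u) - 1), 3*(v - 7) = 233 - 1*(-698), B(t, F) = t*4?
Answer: -1020643/1584 ≈ -644.35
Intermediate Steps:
B(t, F) = 4*t
v = 952/3 (v = 7 + (233 - 1*(-698))/3 = 7 + (233 + 698)/3 = 7 + (1/3)*931 = 7 + 931/3 = 952/3 ≈ 317.33)
c(L, u) = 1/(-1 + u) (c(L, u) = 1/(u - 1) = 1/(-1 + u))
c(B(6, 0), -15) + v/a(-67) = 1/(-1 - 15) + 952/(3*((33/(-67)))) = 1/(-16) + 952/(3*((33*(-1/67)))) = -1/16 + 952/(3*(-33/67)) = -1/16 + (952/3)*(-67/33) = -1/16 - 63784/99 = -1020643/1584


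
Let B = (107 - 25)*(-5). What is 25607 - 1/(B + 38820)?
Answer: 983564869/38410 ≈ 25607.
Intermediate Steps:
B = -410 (B = 82*(-5) = -410)
25607 - 1/(B + 38820) = 25607 - 1/(-410 + 38820) = 25607 - 1/38410 = 983564869/38410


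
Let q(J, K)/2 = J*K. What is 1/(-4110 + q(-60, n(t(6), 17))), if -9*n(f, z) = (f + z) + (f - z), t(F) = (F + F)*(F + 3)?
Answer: -1/1230 ≈ -0.00081301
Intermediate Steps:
t(F) = 2*F*(3 + F) (t(F) = (2*F)*(3 + F) = 2*F*(3 + F))
n(f, z) = -2*f/9 (n(f, z) = -((f + z) + (f - z))/9 = -2*f/9)
q(J, K) = 2*J*K (q(J, K) = 2*(J*K) = 2*J*K)
1/(-4110 + q(-60, n(t(6), 17))) = 1/(-4110 + 2*(-60)*(-4*6*(3 + 6)/9)) = 1/(-4110 + 2*(-60)*(-4*6*9/9)) = 1/(-4110 + 2*(-60)*(-2/9*108)) = 1/(-4110 + 2*(-60)*(-24)) = 1/(-4110 + 2880) = 1/(-1230) = -1/1230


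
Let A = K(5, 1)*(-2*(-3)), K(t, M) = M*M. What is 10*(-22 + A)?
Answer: -160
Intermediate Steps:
K(t, M) = M²
A = 6 (A = 1²*(-2*(-3)) = 1*6 = 6)
10*(-22 + A) = 10*(-22 + 6) = 10*(-16) = -160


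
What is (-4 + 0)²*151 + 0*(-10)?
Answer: 2416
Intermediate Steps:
(-4 + 0)²*151 + 0*(-10) = (-4)²*151 + 0 = 16*151 + 0 = 2416 + 0 = 2416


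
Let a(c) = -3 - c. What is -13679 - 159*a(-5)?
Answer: -13997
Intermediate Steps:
-13679 - 159*a(-5) = -13679 - 159*(-3 - 1*(-5)) = -13679 - 159*(-3 + 5) = -13679 - 159*2 = -13679 - 318 = -13997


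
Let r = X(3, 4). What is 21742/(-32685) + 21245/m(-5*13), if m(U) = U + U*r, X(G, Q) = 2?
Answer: -15525167/141635 ≈ -109.61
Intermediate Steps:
r = 2
m(U) = 3*U (m(U) = U + U*2 = U + 2*U = 3*U)
21742/(-32685) + 21245/m(-5*13) = 21742/(-32685) + 21245/((3*(-5*13))) = 21742*(-1/32685) + 21245/((3*(-65))) = -21742/32685 + 21245/(-195) = -21742/32685 + 21245*(-1/195) = -21742/32685 - 4249/39 = -15525167/141635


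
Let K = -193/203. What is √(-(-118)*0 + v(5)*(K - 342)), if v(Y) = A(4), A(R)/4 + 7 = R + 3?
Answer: 0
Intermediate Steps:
A(R) = -16 + 4*R (A(R) = -28 + 4*(R + 3) = -28 + 4*(3 + R) = -28 + (12 + 4*R) = -16 + 4*R)
K = -193/203 (K = -193*1/203 = -193/203 ≈ -0.95074)
v(Y) = 0 (v(Y) = -16 + 4*4 = -16 + 16 = 0)
√(-(-118)*0 + v(5)*(K - 342)) = √(-(-118)*0 + 0*(-193/203 - 342)) = √(-1*0 + 0*(-69619/203)) = √(0 + 0) = √0 = 0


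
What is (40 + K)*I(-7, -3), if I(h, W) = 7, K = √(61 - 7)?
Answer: 280 + 21*√6 ≈ 331.44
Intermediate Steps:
K = 3*√6 (K = √54 = 3*√6 ≈ 7.3485)
(40 + K)*I(-7, -3) = (40 + 3*√6)*7 = 280 + 21*√6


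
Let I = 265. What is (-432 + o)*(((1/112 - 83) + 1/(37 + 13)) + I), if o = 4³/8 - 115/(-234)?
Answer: -50509896781/655200 ≈ -77091.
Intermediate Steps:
o = 1987/234 (o = 64*(⅛) - 115*(-1/234) = 8 + 115/234 = 1987/234 ≈ 8.4915)
(-432 + o)*(((1/112 - 83) + 1/(37 + 13)) + I) = (-432 + 1987/234)*(((1/112 - 83) + 1/(37 + 13)) + 265) = -99101*(((1/112 - 83) + 1/50) + 265)/234 = -99101*((-9295/112 + 1/50) + 265)/234 = -99101*(-232319/2800 + 265)/234 = -99101/234*509681/2800 = -50509896781/655200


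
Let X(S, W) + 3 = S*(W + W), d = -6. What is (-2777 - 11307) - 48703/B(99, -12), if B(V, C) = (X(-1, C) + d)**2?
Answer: -3217603/225 ≈ -14300.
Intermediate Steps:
X(S, W) = -3 + 2*S*W (X(S, W) = -3 + S*(W + W) = -3 + S*(2*W) = -3 + 2*S*W)
B(V, C) = (-9 - 2*C)**2 (B(V, C) = ((-3 + 2*(-1)*C) - 6)**2 = ((-3 - 2*C) - 6)**2 = (-9 - 2*C)**2)
(-2777 - 11307) - 48703/B(99, -12) = (-2777 - 11307) - 48703/(9 + 2*(-12))**2 = -14084 - 48703/(9 - 24)**2 = -14084 - 48703/((-15)**2) = -14084 - 48703/225 = -3217603/225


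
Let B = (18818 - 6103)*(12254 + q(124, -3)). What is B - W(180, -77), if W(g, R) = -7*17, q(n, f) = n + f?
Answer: 157348244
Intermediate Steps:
q(n, f) = f + n
W(g, R) = -119
B = 157348125 (B = (18818 - 6103)*(12254 + (-3 + 124)) = 12715*(12254 + 121) = 12715*12375 = 157348125)
B - W(180, -77) = 157348125 - 1*(-119) = 157348125 + 119 = 157348244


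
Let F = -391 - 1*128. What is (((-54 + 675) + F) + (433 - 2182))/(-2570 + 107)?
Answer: 549/821 ≈ 0.66870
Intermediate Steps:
F = -519 (F = -391 - 128 = -519)
(((-54 + 675) + F) + (433 - 2182))/(-2570 + 107) = (((-54 + 675) - 519) + (433 - 2182))/(-2570 + 107) = ((621 - 519) - 1749)/(-2463) = (102 - 1749)*(-1/2463) = -1647*(-1/2463) = 549/821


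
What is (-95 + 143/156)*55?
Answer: -62095/12 ≈ -5174.6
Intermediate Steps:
(-95 + 143/156)*55 = (-95 + 143*(1/156))*55 = (-95 + 11/12)*55 = -1129/12*55 = -62095/12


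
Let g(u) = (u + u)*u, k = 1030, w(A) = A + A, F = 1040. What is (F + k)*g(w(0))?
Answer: 0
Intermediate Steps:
w(A) = 2*A
g(u) = 2*u² (g(u) = (2*u)*u = 2*u²)
(F + k)*g(w(0)) = (1040 + 1030)*(2*(2*0)²) = 2070*(2*0²) = 2070*(2*0) = 2070*0 = 0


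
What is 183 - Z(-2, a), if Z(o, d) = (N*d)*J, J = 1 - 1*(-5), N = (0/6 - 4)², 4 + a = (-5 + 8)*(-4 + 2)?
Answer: 1143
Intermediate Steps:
a = -10 (a = -4 + (-5 + 8)*(-4 + 2) = -4 + 3*(-2) = -4 - 6 = -10)
N = 16 (N = (0*(⅙) - 4)² = (0 - 4)² = (-4)² = 16)
J = 6 (J = 1 + 5 = 6)
Z(o, d) = 96*d (Z(o, d) = (16*d)*6 = 96*d)
183 - Z(-2, a) = 183 - 96*(-10) = 183 - 1*(-960) = 183 + 960 = 1143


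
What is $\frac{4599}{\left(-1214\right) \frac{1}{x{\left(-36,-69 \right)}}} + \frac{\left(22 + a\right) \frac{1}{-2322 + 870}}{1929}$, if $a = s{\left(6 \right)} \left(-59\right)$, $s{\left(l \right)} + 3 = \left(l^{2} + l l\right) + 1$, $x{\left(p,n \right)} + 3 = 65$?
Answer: $- \frac{99830039774}{425037789} \approx -234.87$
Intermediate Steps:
$x{\left(p,n \right)} = 62$ ($x{\left(p,n \right)} = -3 + 65 = 62$)
$s{\left(l \right)} = -2 + 2 l^{2}$ ($s{\left(l \right)} = -3 + \left(\left(l^{2} + l l\right) + 1\right) = -3 + \left(\left(l^{2} + l^{2}\right) + 1\right) = -3 + \left(2 l^{2} + 1\right) = -3 + \left(1 + 2 l^{2}\right) = -2 + 2 l^{2}$)
$a = -4130$ ($a = \left(-2 + 2 \cdot 6^{2}\right) \left(-59\right) = \left(-2 + 2 \cdot 36\right) \left(-59\right) = \left(-2 + 72\right) \left(-59\right) = 70 \left(-59\right) = -4130$)
$\frac{4599}{\left(-1214\right) \frac{1}{x{\left(-36,-69 \right)}}} + \frac{\left(22 + a\right) \frac{1}{-2322 + 870}}{1929} = \frac{4599}{\left(-1214\right) \frac{1}{62}} + \frac{\left(22 - 4130\right) \frac{1}{-2322 + 870}}{1929} = \frac{4599}{\left(-1214\right) \frac{1}{62}} + - \frac{4108}{-1452} \cdot \frac{1}{1929} = \frac{4599}{- \frac{607}{31}} + \left(-4108\right) \left(- \frac{1}{1452}\right) \frac{1}{1929} = 4599 \left(- \frac{31}{607}\right) + \frac{1027}{363} \cdot \frac{1}{1929} = - \frac{142569}{607} + \frac{1027}{700227} = - \frac{99830039774}{425037789}$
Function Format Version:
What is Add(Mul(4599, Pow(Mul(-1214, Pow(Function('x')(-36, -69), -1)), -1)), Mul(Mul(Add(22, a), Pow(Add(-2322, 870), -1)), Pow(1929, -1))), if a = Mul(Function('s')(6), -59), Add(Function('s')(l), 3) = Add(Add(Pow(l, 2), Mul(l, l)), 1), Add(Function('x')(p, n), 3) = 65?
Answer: Rational(-99830039774, 425037789) ≈ -234.87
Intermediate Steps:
Function('x')(p, n) = 62 (Function('x')(p, n) = Add(-3, 65) = 62)
Function('s')(l) = Add(-2, Mul(2, Pow(l, 2))) (Function('s')(l) = Add(-3, Add(Add(Pow(l, 2), Mul(l, l)), 1)) = Add(-3, Add(Add(Pow(l, 2), Pow(l, 2)), 1)) = Add(-3, Add(Mul(2, Pow(l, 2)), 1)) = Add(-3, Add(1, Mul(2, Pow(l, 2)))) = Add(-2, Mul(2, Pow(l, 2))))
a = -4130 (a = Mul(Add(-2, Mul(2, Pow(6, 2))), -59) = Mul(Add(-2, Mul(2, 36)), -59) = Mul(Add(-2, 72), -59) = Mul(70, -59) = -4130)
Add(Mul(4599, Pow(Mul(-1214, Pow(Function('x')(-36, -69), -1)), -1)), Mul(Mul(Add(22, a), Pow(Add(-2322, 870), -1)), Pow(1929, -1))) = Add(Mul(4599, Pow(Mul(-1214, Pow(62, -1)), -1)), Mul(Mul(Add(22, -4130), Pow(Add(-2322, 870), -1)), Pow(1929, -1))) = Add(Mul(4599, Pow(Mul(-1214, Rational(1, 62)), -1)), Mul(Mul(-4108, Pow(-1452, -1)), Rational(1, 1929))) = Add(Mul(4599, Pow(Rational(-607, 31), -1)), Mul(Mul(-4108, Rational(-1, 1452)), Rational(1, 1929))) = Add(Mul(4599, Rational(-31, 607)), Mul(Rational(1027, 363), Rational(1, 1929))) = Add(Rational(-142569, 607), Rational(1027, 700227)) = Rational(-99830039774, 425037789)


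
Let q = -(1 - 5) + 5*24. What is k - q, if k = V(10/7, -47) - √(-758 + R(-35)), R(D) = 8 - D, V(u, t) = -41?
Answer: -165 - I*√715 ≈ -165.0 - 26.739*I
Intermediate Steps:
q = 124 (q = -1*(-4) + 120 = 4 + 120 = 124)
k = -41 - I*√715 (k = -41 - √(-758 + (8 - 1*(-35))) = -41 - √(-758 + (8 + 35)) = -41 - √(-758 + 43) = -41 - √(-715) = -41 - I*√715 ≈ -41.0 - 26.739*I)
k - q = (-41 - I*√715) - 1*124 = (-41 - I*√715) - 124 = -165 - I*√715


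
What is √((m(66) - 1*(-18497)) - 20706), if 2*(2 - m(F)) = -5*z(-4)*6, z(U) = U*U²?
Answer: I*√3167 ≈ 56.276*I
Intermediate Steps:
z(U) = U³
m(F) = -958 (m(F) = 2 - (-5*(-4)³)*6/2 = 2 - (-5*(-64))*6/2 = 2 - 160*6 = 2 - ½*1920 = 2 - 960 = -958)
√((m(66) - 1*(-18497)) - 20706) = √((-958 - 1*(-18497)) - 20706) = √((-958 + 18497) - 20706) = √(17539 - 20706) = √(-3167) = I*√3167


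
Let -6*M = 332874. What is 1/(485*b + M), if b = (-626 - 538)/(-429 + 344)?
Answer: -17/830235 ≈ -2.0476e-5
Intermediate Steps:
b = 1164/85 (b = -1164/(-85) = -1164*(-1/85) = 1164/85 ≈ 13.694)
M = -55479 (M = -⅙*332874 = -55479)
1/(485*b + M) = 1/(485*(1164/85) - 55479) = 1/(112908/17 - 55479) = 1/(-830235/17) = -17/830235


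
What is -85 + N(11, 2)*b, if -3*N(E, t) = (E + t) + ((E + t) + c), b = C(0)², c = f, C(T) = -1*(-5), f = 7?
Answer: -360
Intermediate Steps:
C(T) = 5
c = 7
b = 25 (b = 5² = 25)
N(E, t) = -7/3 - 2*E/3 - 2*t/3 (N(E, t) = -((E + t) + ((E + t) + 7))/3 = -((E + t) + (7 + E + t))/3 = -(7 + 2*E + 2*t)/3 = -7/3 - 2*E/3 - 2*t/3)
-85 + N(11, 2)*b = -85 + (-7/3 - ⅔*11 - ⅔*2)*25 = -85 + (-7/3 - 22/3 - 4/3)*25 = -85 - 11*25 = -85 - 275 = -360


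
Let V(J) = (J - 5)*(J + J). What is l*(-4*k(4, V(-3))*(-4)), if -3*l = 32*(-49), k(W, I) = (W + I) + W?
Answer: 1404928/3 ≈ 4.6831e+5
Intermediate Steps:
V(J) = 2*J*(-5 + J) (V(J) = (-5 + J)*(2*J) = 2*J*(-5 + J))
k(W, I) = I + 2*W (k(W, I) = (I + W) + W = I + 2*W)
l = 1568/3 (l = -32*(-49)/3 = -⅓*(-1568) = 1568/3 ≈ 522.67)
l*(-4*k(4, V(-3))*(-4)) = 1568*(-4*(2*(-3)*(-5 - 3) + 2*4)*(-4))/3 = 1568*(-4*(2*(-3)*(-8) + 8)*(-4))/3 = 1568*(-4*(48 + 8)*(-4))/3 = 1568*(-4*56*(-4))/3 = 1568*(-224*(-4))/3 = (1568/3)*896 = 1404928/3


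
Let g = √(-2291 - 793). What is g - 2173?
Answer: -2173 + 2*I*√771 ≈ -2173.0 + 55.534*I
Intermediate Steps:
g = 2*I*√771 (g = √(-3084) = 2*I*√771 ≈ 55.534*I)
g - 2173 = 2*I*√771 - 2173 = -2173 + 2*I*√771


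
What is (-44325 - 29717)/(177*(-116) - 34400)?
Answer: 37021/27466 ≈ 1.3479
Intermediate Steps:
(-44325 - 29717)/(177*(-116) - 34400) = -74042/(-20532 - 34400) = -74042/(-54932) = -74042*(-1/54932) = 37021/27466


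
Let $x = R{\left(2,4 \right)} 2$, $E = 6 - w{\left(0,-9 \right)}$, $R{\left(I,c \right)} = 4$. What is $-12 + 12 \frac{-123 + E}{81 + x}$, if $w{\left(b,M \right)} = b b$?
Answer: $- \frac{2472}{89} \approx -27.775$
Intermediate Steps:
$w{\left(b,M \right)} = b^{2}$
$E = 6$ ($E = 6 - 0^{2} = 6 - 0 = 6 + 0 = 6$)
$x = 8$ ($x = 4 \cdot 2 = 8$)
$-12 + 12 \frac{-123 + E}{81 + x} = -12 + 12 \frac{-123 + 6}{81 + 8} = -12 + 12 \left(- \frac{117}{89}\right) = -12 - \frac{1404}{89} = - \frac{2472}{89}$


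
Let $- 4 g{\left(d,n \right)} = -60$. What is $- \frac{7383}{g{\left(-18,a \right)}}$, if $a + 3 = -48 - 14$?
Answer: $- \frac{2461}{5} \approx -492.2$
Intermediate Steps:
$a = -65$ ($a = -3 - 62 = -65$)
$g{\left(d,n \right)} = 15$ ($g{\left(d,n \right)} = \left(- \frac{1}{4}\right) \left(-60\right) = 15$)
$- \frac{7383}{g{\left(-18,a \right)}} = - \frac{7383}{15} = \left(-7383\right) \frac{1}{15} = - \frac{2461}{5}$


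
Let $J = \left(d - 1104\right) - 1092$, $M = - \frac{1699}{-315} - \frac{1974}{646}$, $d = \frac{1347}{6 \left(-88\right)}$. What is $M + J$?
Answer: $- \frac{39327853553}{17907120} \approx -2196.2$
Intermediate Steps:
$d = - \frac{449}{176}$ ($d = \frac{1347}{-528} = 1347 \left(- \frac{1}{528}\right) = - \frac{449}{176} \approx -2.5511$)
$M = \frac{237872}{101745}$ ($M = \left(-1699\right) \left(- \frac{1}{315}\right) - \frac{987}{323} = \frac{1699}{315} - \frac{987}{323} = \frac{237872}{101745} \approx 2.3379$)
$J = - \frac{386945}{176}$ ($J = \left(- \frac{449}{176} - 1104\right) - 1092 = - \frac{194753}{176} - 1092 = - \frac{386945}{176} \approx -2198.6$)
$M + J = \frac{237872}{101745} - \frac{386945}{176} = - \frac{39327853553}{17907120}$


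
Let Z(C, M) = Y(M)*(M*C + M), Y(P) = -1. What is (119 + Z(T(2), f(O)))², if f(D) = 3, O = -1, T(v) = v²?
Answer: 10816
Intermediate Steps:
Z(C, M) = -M - C*M (Z(C, M) = -(M*C + M) = -(C*M + M) = -(M + C*M) = -M - C*M)
(119 + Z(T(2), f(O)))² = (119 - 1*3*(1 + 2²))² = (119 - 1*3*(1 + 4))² = (119 - 1*3*5)² = (119 - 15)² = 104² = 10816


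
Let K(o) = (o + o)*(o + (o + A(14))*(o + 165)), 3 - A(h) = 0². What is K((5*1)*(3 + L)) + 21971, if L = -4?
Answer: 25221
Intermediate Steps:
A(h) = 3 (A(h) = 3 - 1*0² = 3 - 1*0 = 3 + 0 = 3)
K(o) = 2*o*(o + (3 + o)*(165 + o)) (K(o) = (o + o)*(o + (o + 3)*(o + 165)) = (2*o)*(o + (3 + o)*(165 + o)) = 2*o*(o + (3 + o)*(165 + o)))
K((5*1)*(3 + L)) + 21971 = 2*((5*1)*(3 - 4))*(495 + ((5*1)*(3 - 4))² + 169*((5*1)*(3 - 4))) + 21971 = 2*(5*(-1))*(495 + (5*(-1))² + 169*(5*(-1))) + 21971 = 2*(-5)*(495 + (-5)² + 169*(-5)) + 21971 = 2*(-5)*(495 + 25 - 845) + 21971 = 2*(-5)*(-325) + 21971 = 3250 + 21971 = 25221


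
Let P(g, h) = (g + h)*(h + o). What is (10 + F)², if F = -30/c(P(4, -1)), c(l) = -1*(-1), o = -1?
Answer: 400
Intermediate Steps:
P(g, h) = (-1 + h)*(g + h) (P(g, h) = (g + h)*(h - 1) = (g + h)*(-1 + h) = (-1 + h)*(g + h))
c(l) = 1
F = -30 (F = -30/1 = -30*1 = -30)
(10 + F)² = (10 - 30)² = (-20)² = 400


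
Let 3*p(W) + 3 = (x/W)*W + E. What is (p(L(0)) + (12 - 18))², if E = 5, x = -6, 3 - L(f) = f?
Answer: 484/9 ≈ 53.778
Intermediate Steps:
L(f) = 3 - f
p(W) = -4/3 (p(W) = -1 + ((-6/W)*W + 5)/3 = -1 + (-6 + 5)/3 = -1 + (⅓)*(-1) = -1 - ⅓ = -4/3)
(p(L(0)) + (12 - 18))² = (-4/3 + (12 - 18))² = (-4/3 - 6)² = (-22/3)² = 484/9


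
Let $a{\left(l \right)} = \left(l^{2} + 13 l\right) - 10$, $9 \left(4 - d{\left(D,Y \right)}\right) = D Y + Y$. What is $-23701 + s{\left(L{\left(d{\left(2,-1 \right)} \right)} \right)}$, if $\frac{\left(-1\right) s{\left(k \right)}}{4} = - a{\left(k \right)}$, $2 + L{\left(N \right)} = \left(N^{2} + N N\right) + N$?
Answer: $- \frac{1239485}{81} \approx -15302.0$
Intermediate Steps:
$d{\left(D,Y \right)} = 4 - \frac{Y}{9} - \frac{D Y}{9}$ ($d{\left(D,Y \right)} = 4 - \frac{D Y + Y}{9} = 4 - \frac{Y + D Y}{9} = 4 - \left(\frac{Y}{9} + \frac{D Y}{9}\right) = 4 - \frac{Y}{9} - \frac{D Y}{9}$)
$a{\left(l \right)} = -10 + l^{2} + 13 l$
$L{\left(N \right)} = -2 + N + 2 N^{2}$ ($L{\left(N \right)} = -2 + \left(\left(N^{2} + N N\right) + N\right) = -2 + \left(\left(N^{2} + N^{2}\right) + N\right) = -2 + \left(2 N^{2} + N\right) = -2 + \left(N + 2 N^{2}\right) = -2 + N + 2 N^{2}$)
$s{\left(k \right)} = -40 + 4 k^{2} + 52 k$ ($s{\left(k \right)} = - 4 \left(- (-10 + k^{2} + 13 k)\right) = - 4 \left(10 - k^{2} - 13 k\right) = -40 + 4 k^{2} + 52 k$)
$-23701 + s{\left(L{\left(d{\left(2,-1 \right)} \right)} \right)} = -23701 + \left(-40 + 4 \left(-2 - \left(- \frac{37}{9} - \frac{2}{9}\right) + 2 \left(4 - - \frac{1}{9} - \frac{2}{9} \left(-1\right)\right)^{2}\right)^{2} + 52 \left(-2 - \left(- \frac{37}{9} - \frac{2}{9}\right) + 2 \left(4 - - \frac{1}{9} - \frac{2}{9} \left(-1\right)\right)^{2}\right)\right) = -23701 + \left(-40 + 4 \left(-2 + \left(4 + \frac{1}{9} + \frac{2}{9}\right) + 2 \left(4 + \frac{1}{9} + \frac{2}{9}\right)^{2}\right)^{2} + 52 \left(-2 + \left(4 + \frac{1}{9} + \frac{2}{9}\right) + 2 \left(4 + \frac{1}{9} + \frac{2}{9}\right)^{2}\right)\right) = -23701 + \left(-40 + 4 \left(-2 + \frac{13}{3} + 2 \left(\frac{13}{3}\right)^{2}\right)^{2} + 52 \left(-2 + \frac{13}{3} + 2 \left(\frac{13}{3}\right)^{2}\right)\right) = -23701 + \left(-40 + 4 \left(-2 + \frac{13}{3} + 2 \cdot \frac{169}{9}\right)^{2} + 52 \left(-2 + \frac{13}{3} + 2 \cdot \frac{169}{9}\right)\right) = -23701 + \left(-40 + 4 \left(-2 + \frac{13}{3} + \frac{338}{9}\right)^{2} + 52 \left(-2 + \frac{13}{3} + \frac{338}{9}\right)\right) = -23701 + \left(-40 + 4 \left(\frac{359}{9}\right)^{2} + 52 \cdot \frac{359}{9}\right) = -23701 + \left(-40 + 4 \cdot \frac{128881}{81} + \frac{18668}{9}\right) = -23701 + \left(-40 + \frac{515524}{81} + \frac{18668}{9}\right) = -23701 + \frac{680296}{81} = - \frac{1239485}{81}$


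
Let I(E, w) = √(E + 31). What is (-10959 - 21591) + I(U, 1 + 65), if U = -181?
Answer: -32550 + 5*I*√6 ≈ -32550.0 + 12.247*I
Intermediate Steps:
I(E, w) = √(31 + E)
(-10959 - 21591) + I(U, 1 + 65) = (-10959 - 21591) + √(31 - 181) = -32550 + √(-150) = -32550 + 5*I*√6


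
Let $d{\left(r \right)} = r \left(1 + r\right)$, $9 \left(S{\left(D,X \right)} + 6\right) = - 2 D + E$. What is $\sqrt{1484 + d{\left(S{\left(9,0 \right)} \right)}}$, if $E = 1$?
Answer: $\frac{\sqrt{124606}}{9} \approx 39.222$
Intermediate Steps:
$S{\left(D,X \right)} = - \frac{53}{9} - \frac{2 D}{9}$ ($S{\left(D,X \right)} = -6 + \frac{- 2 D + 1}{9} = -6 + \frac{1 - 2 D}{9} = -6 - \left(- \frac{1}{9} + \frac{2 D}{9}\right) = - \frac{53}{9} - \frac{2 D}{9}$)
$\sqrt{1484 + d{\left(S{\left(9,0 \right)} \right)}} = \sqrt{1484 + \left(- \frac{53}{9} - 2\right) \left(1 - \frac{71}{9}\right)} = \sqrt{1484 - \frac{71 \left(1 - \frac{71}{9}\right)}{9}} = \sqrt{1484 - - \frac{4402}{81}} = \sqrt{1484 + \frac{4402}{81}} = \sqrt{\frac{124606}{81}} = \frac{\sqrt{124606}}{9}$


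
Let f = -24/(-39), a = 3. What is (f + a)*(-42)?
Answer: -1974/13 ≈ -151.85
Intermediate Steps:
f = 8/13 (f = -24*(-1/39) = 8/13 ≈ 0.61539)
(f + a)*(-42) = (8/13 + 3)*(-42) = (47/13)*(-42) = -1974/13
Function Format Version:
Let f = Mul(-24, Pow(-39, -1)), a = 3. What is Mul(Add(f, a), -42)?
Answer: Rational(-1974, 13) ≈ -151.85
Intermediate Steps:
f = Rational(8, 13) (f = Mul(-24, Rational(-1, 39)) = Rational(8, 13) ≈ 0.61539)
Mul(Add(f, a), -42) = Mul(Add(Rational(8, 13), 3), -42) = Mul(Rational(47, 13), -42) = Rational(-1974, 13)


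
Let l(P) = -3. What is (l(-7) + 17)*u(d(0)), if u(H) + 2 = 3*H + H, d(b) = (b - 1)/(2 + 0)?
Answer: -56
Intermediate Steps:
d(b) = -½ + b/2 (d(b) = (-1 + b)/2 = (-1 + b)*(½) = -½ + b/2)
u(H) = -2 + 4*H (u(H) = -2 + (3*H + H) = -2 + 4*H)
(l(-7) + 17)*u(d(0)) = (-3 + 17)*(-2 + 4*(-½ + (½)*0)) = 14*(-2 + 4*(-½ + 0)) = 14*(-2 + 4*(-½)) = 14*(-2 - 2) = 14*(-4) = -56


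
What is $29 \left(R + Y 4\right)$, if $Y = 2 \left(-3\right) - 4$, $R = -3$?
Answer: $-1247$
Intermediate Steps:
$Y = -10$ ($Y = -6 - 4 = -10$)
$29 \left(R + Y 4\right) = 29 \left(-3 - 40\right) = 29 \left(-43\right) = -1247$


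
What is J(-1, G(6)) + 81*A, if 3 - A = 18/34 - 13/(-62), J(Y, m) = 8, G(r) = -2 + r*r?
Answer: 201455/1054 ≈ 191.13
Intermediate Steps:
G(r) = -2 + r**2
A = 2383/1054 (A = 3 - (18/34 - 13/(-62)) = 3 - (18*(1/34) - 13*(-1/62)) = 3 - (9/17 + 13/62) = 3 - 1*779/1054 = 3 - 779/1054 = 2383/1054 ≈ 2.2609)
J(-1, G(6)) + 81*A = 8 + 81*(2383/1054) = 8 + 193023/1054 = 201455/1054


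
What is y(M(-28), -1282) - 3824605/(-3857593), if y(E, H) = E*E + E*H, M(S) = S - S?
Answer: 3824605/3857593 ≈ 0.99145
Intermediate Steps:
M(S) = 0
y(E, H) = E² + E*H
y(M(-28), -1282) - 3824605/(-3857593) = 0*(0 - 1282) - 3824605/(-3857593) = 0*(-1282) - 3824605*(-1/3857593) = 0 + 3824605/3857593 = 3824605/3857593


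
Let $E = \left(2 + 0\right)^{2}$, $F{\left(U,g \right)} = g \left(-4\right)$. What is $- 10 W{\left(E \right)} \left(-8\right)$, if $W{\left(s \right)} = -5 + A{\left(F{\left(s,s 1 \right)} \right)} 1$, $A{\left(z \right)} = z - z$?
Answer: $-400$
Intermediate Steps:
$F{\left(U,g \right)} = - 4 g$
$A{\left(z \right)} = 0$
$E = 4$ ($E = 2^{2} = 4$)
$W{\left(s \right)} = -5$ ($W{\left(s \right)} = -5 + 0 \cdot 1 = -5 + 0 = -5$)
$- 10 W{\left(E \right)} \left(-8\right) = \left(-10\right) \left(-5\right) \left(-8\right) = 50 \left(-8\right) = -400$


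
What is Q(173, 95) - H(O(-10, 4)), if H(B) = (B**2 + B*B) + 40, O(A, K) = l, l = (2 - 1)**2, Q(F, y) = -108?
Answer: -150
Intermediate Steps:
l = 1 (l = 1**2 = 1)
O(A, K) = 1
H(B) = 40 + 2*B**2 (H(B) = (B**2 + B**2) + 40 = 2*B**2 + 40 = 40 + 2*B**2)
Q(173, 95) - H(O(-10, 4)) = -108 - (40 + 2*1**2) = -108 - (40 + 2*1) = -108 - (40 + 2) = -108 - 1*42 = -108 - 42 = -150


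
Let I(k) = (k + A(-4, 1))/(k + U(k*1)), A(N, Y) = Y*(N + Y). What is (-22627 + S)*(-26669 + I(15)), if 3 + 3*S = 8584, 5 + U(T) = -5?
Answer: 1581329380/3 ≈ 5.2711e+8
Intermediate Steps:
U(T) = -10 (U(T) = -5 - 5 = -10)
S = 8581/3 (S = -1 + (⅓)*8584 = -1 + 8584/3 = 8581/3 ≈ 2860.3)
I(k) = (-3 + k)/(-10 + k) (I(k) = (k + 1*(-4 + 1))/(k - 10) = (k + 1*(-3))/(-10 + k) = (k - 3)/(-10 + k) = (-3 + k)/(-10 + k))
(-22627 + S)*(-26669 + I(15)) = (-22627 + 8581/3)*(-26669 + (-3 + 15)/(-10 + 15)) = -59300*(-26669 + 12/5)/3 = -59300/3*(-133333/5) = 1581329380/3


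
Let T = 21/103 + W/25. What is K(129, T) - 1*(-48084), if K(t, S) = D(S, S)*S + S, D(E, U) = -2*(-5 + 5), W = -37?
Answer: 123813014/2575 ≈ 48083.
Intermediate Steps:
D(E, U) = 0 (D(E, U) = -2*0 = 0)
T = -3286/2575 (T = 21/103 - 37/25 = -3286/2575 ≈ -1.2761)
K(t, S) = S (K(t, S) = 0*S + S = 0 + S = S)
K(129, T) - 1*(-48084) = -3286/2575 - 1*(-48084) = -3286/2575 + 48084 = 123813014/2575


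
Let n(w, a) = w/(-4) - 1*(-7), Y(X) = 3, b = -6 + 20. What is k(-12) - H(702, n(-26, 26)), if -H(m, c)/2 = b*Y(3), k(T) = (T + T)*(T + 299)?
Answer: -6804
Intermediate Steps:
b = 14
k(T) = 2*T*(299 + T) (k(T) = (2*T)*(299 + T) = 2*T*(299 + T))
n(w, a) = 7 - w/4 (n(w, a) = w*(-¼) + 7 = -w/4 + 7 = 7 - w/4)
H(m, c) = -84 (H(m, c) = -28*3 = -2*42 = -84)
k(-12) - H(702, n(-26, 26)) = 2*(-12)*(299 - 12) - 1*(-84) = 2*(-12)*287 + 84 = -6888 + 84 = -6804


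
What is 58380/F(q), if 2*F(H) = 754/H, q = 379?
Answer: 22126020/377 ≈ 58690.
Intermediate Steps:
F(H) = 377/H (F(H) = (754/H)/2 = 377/H)
58380/F(q) = 58380/((377/379)) = 58380/((377*(1/379))) = 58380/(377/379) = 58380*(379/377) = 22126020/377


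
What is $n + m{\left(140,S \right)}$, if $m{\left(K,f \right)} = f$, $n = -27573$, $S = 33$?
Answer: $-27540$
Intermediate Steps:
$n + m{\left(140,S \right)} = -27573 + 33 = -27540$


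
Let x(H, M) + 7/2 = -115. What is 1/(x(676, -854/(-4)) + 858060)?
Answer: 2/1715883 ≈ 1.1656e-6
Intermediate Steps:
x(H, M) = -237/2 (x(H, M) = -7/2 - 115 = -237/2)
1/(x(676, -854/(-4)) + 858060) = 1/(-237/2 + 858060) = 1/(1715883/2) = 2/1715883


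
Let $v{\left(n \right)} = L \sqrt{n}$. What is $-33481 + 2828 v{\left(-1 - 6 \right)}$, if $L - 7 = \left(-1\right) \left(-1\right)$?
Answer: $-33481 + 22624 i \sqrt{7} \approx -33481.0 + 59858.0 i$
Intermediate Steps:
$L = 8$ ($L = 7 - -1 = 7 + 1 = 8$)
$v{\left(n \right)} = 8 \sqrt{n}$
$-33481 + 2828 v{\left(-1 - 6 \right)} = -33481 + 2828 \cdot 8 \sqrt{-1 - 6} = -33481 + 2828 \cdot 8 \sqrt{-7} = -33481 + 2828 \cdot 8 i \sqrt{7} = -33481 + 22624 i \sqrt{7}$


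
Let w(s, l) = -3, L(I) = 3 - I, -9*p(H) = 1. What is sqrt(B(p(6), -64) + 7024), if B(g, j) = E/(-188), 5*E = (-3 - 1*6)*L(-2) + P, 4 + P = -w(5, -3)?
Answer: sqrt(1551612410)/470 ≈ 83.810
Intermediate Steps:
p(H) = -1/9 (p(H) = -1/9*1 = -1/9)
P = -1 (P = -4 - 1*(-3) = -4 + 3 = -1)
E = -46/5 (E = ((-3 - 1*6)*(3 - 1*(-2)) - 1)/5 = ((-3 - 6)*(3 + 2) - 1)/5 = (-9*5 - 1)/5 = (-45 - 1)/5 = (1/5)*(-46) = -46/5 ≈ -9.2000)
B(g, j) = 23/470 (B(g, j) = -46/5/(-188) = -46/5*(-1/188) = 23/470)
sqrt(B(p(6), -64) + 7024) = sqrt(23/470 + 7024) = sqrt(3301303/470) = sqrt(1551612410)/470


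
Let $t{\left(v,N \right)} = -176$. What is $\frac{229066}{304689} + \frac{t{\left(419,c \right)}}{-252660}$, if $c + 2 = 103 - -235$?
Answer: $\frac{1609151134}{2138408965} \approx 0.7525$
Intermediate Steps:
$c = 336$ ($c = -2 + \left(103 - -235\right) = -2 + \left(103 + 235\right) = -2 + 338 = 336$)
$\frac{229066}{304689} + \frac{t{\left(419,c \right)}}{-252660} = \frac{229066}{304689} - \frac{176}{-252660} = 229066 \cdot \frac{1}{304689} - - \frac{44}{63165} = \frac{229066}{304689} + \frac{44}{63165} = \frac{1609151134}{2138408965}$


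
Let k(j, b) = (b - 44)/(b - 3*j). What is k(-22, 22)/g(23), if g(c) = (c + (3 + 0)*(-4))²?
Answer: -1/484 ≈ -0.0020661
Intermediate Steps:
g(c) = (-12 + c)² (g(c) = (c + 3*(-4))² = (c - 12)² = (-12 + c)²)
k(j, b) = (-44 + b)/(b - 3*j)
k(-22, 22)/g(23) = ((-44 + 22)/(22 - 3*(-22)))/((-12 + 23)²) = (-22/(22 + 66))/(11²) = (-22/88)/121 = ((1/88)*(-22))*(1/121) = -¼*1/121 = -1/484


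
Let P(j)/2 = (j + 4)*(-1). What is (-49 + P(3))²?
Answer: 3969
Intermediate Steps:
P(j) = -8 - 2*j (P(j) = 2*((j + 4)*(-1)) = 2*((4 + j)*(-1)) = 2*(-4 - j) = -8 - 2*j)
(-49 + P(3))² = (-49 + (-8 - 2*3))² = (-49 + (-8 - 6))² = (-49 - 14)² = (-63)² = 3969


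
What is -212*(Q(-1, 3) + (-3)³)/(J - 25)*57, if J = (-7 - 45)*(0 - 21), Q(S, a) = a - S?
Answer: 277932/1067 ≈ 260.48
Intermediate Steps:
J = 1092 (J = -52*(-21) = 1092)
-212*(Q(-1, 3) + (-3)³)/(J - 25)*57 = -212*((3 - 1*(-1)) + (-3)³)/(1092 - 25)*57 = -212*((3 + 1) - 27)/1067*57 = -212*(4 - 27)/1067*57 = -(-4876)/1067*57 = -212*(-23/1067)*57 = (4876/1067)*57 = 277932/1067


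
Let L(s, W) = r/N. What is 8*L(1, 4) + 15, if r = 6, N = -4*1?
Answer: 3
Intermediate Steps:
N = -4
L(s, W) = -3/2 (L(s, W) = 6/(-4) = 6*(-1/4) = -3/2)
8*L(1, 4) + 15 = 8*(-3/2) + 15 = -12 + 15 = 3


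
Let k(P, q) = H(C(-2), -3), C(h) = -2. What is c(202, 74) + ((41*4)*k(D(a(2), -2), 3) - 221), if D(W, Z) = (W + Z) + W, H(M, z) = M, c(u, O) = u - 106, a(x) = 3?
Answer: -453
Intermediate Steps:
c(u, O) = -106 + u
D(W, Z) = Z + 2*W
k(P, q) = -2
c(202, 74) + ((41*4)*k(D(a(2), -2), 3) - 221) = (-106 + 202) + ((41*4)*(-2) - 221) = 96 + (164*(-2) - 221) = 96 + (-328 - 221) = 96 - 549 = -453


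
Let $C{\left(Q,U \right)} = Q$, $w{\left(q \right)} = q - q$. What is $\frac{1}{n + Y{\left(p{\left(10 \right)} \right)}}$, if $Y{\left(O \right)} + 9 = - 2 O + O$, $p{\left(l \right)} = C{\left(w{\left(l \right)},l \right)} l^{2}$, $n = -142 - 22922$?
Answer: $- \frac{1}{23073} \approx -4.3341 \cdot 10^{-5}$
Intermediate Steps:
$w{\left(q \right)} = 0$
$n = -23064$ ($n = -142 - 22922 = -23064$)
$p{\left(l \right)} = 0$ ($p{\left(l \right)} = 0 l^{2} = 0$)
$Y{\left(O \right)} = -9 - O$ ($Y{\left(O \right)} = -9 + \left(- 2 O + O\right) = -9 - O$)
$\frac{1}{n + Y{\left(p{\left(10 \right)} \right)}} = \frac{1}{-23064 - 9} = \frac{1}{-23073} = - \frac{1}{23073}$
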